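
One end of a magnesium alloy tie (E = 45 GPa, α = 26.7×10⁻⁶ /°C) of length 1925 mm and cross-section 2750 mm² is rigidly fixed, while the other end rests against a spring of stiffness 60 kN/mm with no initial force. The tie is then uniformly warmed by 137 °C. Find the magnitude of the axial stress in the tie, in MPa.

If the spring were absent the tie would lengthen by αΔT L = 26.7×10⁻⁶ × 137 × 1925 = 7.041 mm.
Let P be the compressive force at the spring. The tie shortens elastically by PL/(AE) and the spring compresses by P/k; together these equal δ_free.
So P = δ_free / [L/(AE) + 1/k] = 7.041 / [ 1925/(2750×45×10³) + 1/(60×10³) ].
P = 7.041 / 3.222×10⁻⁵ = 218500 N.
σ = P/A = 218500/2750 = 79.46 MPa.

σ ≈ 79.5 MPa (compressive)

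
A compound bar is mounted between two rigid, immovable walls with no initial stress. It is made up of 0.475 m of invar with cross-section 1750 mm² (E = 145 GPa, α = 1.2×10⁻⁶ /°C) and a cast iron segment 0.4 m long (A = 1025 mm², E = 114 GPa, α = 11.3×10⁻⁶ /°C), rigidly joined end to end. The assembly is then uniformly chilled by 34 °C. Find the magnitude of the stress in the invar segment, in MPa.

If the supports were absent, the total length change would be Σ αᵢΔT Lᵢ = 1.2×10⁻⁶×34×475 + 11.3×10⁻⁶×34×400 = 0.1731 mm.
The rigid supports impose zero overall length change; the single axial force P common to all segments must satisfy P Σ Lᵢ/(AᵢEᵢ) = δ_free.
The series flexibility is Σ Lᵢ/(AᵢEᵢ) = 475/(1750×145×10³) + 400/(1025×114×10³) = 5.295×10⁻⁶ mm/N.
P = 0.1731 / 5.295×10⁻⁶ = 32680 N = 32.68 kN, tensile.
σ_{invar} = P / A = 32680 / 1750 = 18.68 MPa.

σ ≈ 18.7 MPa (tensile)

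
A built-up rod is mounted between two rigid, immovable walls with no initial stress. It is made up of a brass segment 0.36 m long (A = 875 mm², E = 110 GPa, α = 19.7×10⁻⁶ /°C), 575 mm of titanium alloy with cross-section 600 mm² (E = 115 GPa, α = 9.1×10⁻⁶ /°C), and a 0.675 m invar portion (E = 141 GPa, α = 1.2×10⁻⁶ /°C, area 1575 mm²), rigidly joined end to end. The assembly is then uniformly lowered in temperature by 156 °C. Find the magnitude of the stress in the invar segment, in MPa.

If the supports were absent, the total length change would be Σ αᵢΔT Lᵢ = 19.7×10⁻⁶×156×360 + 9.1×10⁻⁶×156×575 + 1.2×10⁻⁶×156×675 = 2.049 mm.
The walls prevent any net length change, so an axial force P (same in every segment) develops. Compatibility: P · Σ Lᵢ/(AᵢEᵢ) = δ_free.
Σ Lᵢ/(AᵢEᵢ) = 360/(875×110×10³) + 575/(600×115×10³) + 675/(1575×141×10³) = 1.511×10⁻⁵ mm/N.
Hence P = δ_free / Σ(L/AE) = 2.049/1.511×10⁻⁵ = 135.6 kN (tensile).
σ_{invar} = P / A = 135600 / 1575 = 86.08 MPa.

σ ≈ 86.1 MPa (tensile)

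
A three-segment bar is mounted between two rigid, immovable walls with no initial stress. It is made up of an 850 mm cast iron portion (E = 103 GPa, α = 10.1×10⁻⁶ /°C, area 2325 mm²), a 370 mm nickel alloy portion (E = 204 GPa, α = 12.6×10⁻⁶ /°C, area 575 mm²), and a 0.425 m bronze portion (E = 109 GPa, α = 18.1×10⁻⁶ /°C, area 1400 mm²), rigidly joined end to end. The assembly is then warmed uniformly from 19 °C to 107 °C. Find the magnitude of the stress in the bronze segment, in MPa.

Free thermal expansion of the whole bar: Σ αᵢΔT Lᵢ = 10.1×10⁻⁶×88×850 + 12.6×10⁻⁶×88×370 + 18.1×10⁻⁶×88×425 = 1.843 mm.
Since the ends are fixed, an axial force P builds up, equal in every segment, with P · Σ Lᵢ/(AᵢEᵢ) = δ_free.
Σ Lᵢ/(AᵢEᵢ) = 850/(2325×103×10³) + 370/(575×204×10³) + 425/(1400×109×10³) = 9.489×10⁻⁶ mm/N.
Hence P = δ_free / Σ(L/AE) = 1.843/9.489×10⁻⁶ = 194.2 kN (compressive).
σ_{bronze} = P / A = 194200 / 1400 = 138.7 MPa.

σ ≈ 139 MPa (compressive)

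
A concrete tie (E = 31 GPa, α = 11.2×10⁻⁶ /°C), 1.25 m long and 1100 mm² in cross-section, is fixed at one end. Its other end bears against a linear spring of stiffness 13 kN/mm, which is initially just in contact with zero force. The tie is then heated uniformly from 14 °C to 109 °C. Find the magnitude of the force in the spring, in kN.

P ≈ 11.7 kN

Free thermal expansion: δ_free = αΔT L = 11.2×10⁻⁶ × 95 × 1250 = 1.33 mm.
With a force P in the spring, the elastic change of the tie is PL/(AE) and that of the spring is P/k; compatibility requires their sum to equal δ_free.
P [ L/(AE) + 1/k ] = δ_free → P [ 1250/(1100×31×10³) + 1/(13×10³) ] = 1.33.
P = 1.33 / 0.0001136 = 11710 N.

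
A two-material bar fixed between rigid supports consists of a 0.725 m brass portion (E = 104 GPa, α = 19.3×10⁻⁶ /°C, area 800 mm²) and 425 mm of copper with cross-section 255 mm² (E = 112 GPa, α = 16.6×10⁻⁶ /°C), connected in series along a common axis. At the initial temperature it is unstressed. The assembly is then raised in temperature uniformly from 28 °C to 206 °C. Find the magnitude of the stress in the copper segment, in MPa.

σ ≈ 623 MPa (compressive)

Free thermal expansion of the whole bar: Σ αᵢΔT Lᵢ = 19.3×10⁻⁶×178×725 + 16.6×10⁻⁶×178×425 = 3.746 mm.
Since the ends are fixed, an axial force P builds up, equal in every segment, with P · Σ Lᵢ/(AᵢEᵢ) = δ_free.
Σ Lᵢ/(AᵢEᵢ) = 725/(800×104×10³) + 425/(255×112×10³) = 2.359×10⁻⁵ mm/N.
P = 3.746 / 2.359×10⁻⁵ = 158800 N = 158.8 kN, compressive.
σ_{copper} = P / A = 158800 / 255 = 622.7 MPa.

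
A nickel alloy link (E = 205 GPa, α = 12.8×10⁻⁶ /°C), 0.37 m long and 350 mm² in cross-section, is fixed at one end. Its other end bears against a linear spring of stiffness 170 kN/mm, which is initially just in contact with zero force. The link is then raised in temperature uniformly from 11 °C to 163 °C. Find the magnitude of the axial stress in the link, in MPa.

σ ≈ 186 MPa (compressive)

Free thermal expansion: δ_free = αΔT L = 12.8×10⁻⁶ × 152 × 370 = 0.7199 mm.
Let P be the compressive force at the spring. The link shortens elastically by PL/(AE) and the spring compresses by P/k; together these equal δ_free.
P [ L/(AE) + 1/k ] = δ_free → P [ 370/(350×205×10³) + 1/(170×10³) ] = 0.7199.
P = 0.7199 / 1.104×10⁻⁵ = 65210 N.
σ = P/A = 65210/350 = 186.3 MPa.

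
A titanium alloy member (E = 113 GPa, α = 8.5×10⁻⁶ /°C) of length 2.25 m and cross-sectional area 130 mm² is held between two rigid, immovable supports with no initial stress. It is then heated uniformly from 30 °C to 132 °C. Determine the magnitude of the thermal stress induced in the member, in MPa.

σ ≈ 98 MPa (compressive)

Because both ends are immovable the net strain is zero, and the suppressed thermal strain is αΔT = 8.5×10⁻⁶ × 102 = 867×10⁻⁶.
Hence σ = E·αΔT = 113×10³ × 867×10⁻⁶ = 97.97 MPa, compressive.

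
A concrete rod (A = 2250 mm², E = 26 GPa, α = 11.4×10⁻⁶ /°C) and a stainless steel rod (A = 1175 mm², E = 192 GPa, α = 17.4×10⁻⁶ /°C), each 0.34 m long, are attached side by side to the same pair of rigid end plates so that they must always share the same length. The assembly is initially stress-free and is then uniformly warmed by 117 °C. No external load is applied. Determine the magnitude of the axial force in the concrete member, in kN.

Equilibrium of a rigid end plate with no external load gives equal and opposite internal forces ±P in the two members. Since α_{stainless steel} > α_{concrete}, heating drives the stainless steel into compression and the concrete into tension.
Setting the final lengths equal and cancelling L: (α₁ − α₂)ΔT = P/(A₁E₁) + P/(A₂E₂).
|α₁ − α₂|·ΔT = 6×10⁻⁶ × 117 = 0.000702.
1/(A₁E₁) + 1/(A₂E₂) = 1/(2250×26×10³) + 1/(1175×192×10³) = 2.153×10⁻⁸ N⁻¹.
P = 0.000702 / 2.153×10⁻⁸ = 32610 N = 32.61 kN.

P ≈ 32.6 kN (tensile in the concrete)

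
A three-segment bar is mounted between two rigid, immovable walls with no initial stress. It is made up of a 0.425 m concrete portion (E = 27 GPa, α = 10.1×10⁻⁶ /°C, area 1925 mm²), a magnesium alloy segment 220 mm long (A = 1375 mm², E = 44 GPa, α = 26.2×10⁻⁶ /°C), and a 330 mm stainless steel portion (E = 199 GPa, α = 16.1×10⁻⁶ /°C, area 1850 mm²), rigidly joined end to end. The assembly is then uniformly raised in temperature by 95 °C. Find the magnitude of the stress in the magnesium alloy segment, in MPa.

Free thermal expansion of the whole bar: Σ αᵢΔT Lᵢ = 10.1×10⁻⁶×95×425 + 26.2×10⁻⁶×95×220 + 16.1×10⁻⁶×95×330 = 1.46 mm.
The rigid supports impose zero overall length change; the single axial force P common to all segments must satisfy P Σ Lᵢ/(AᵢEᵢ) = δ_free.
Σ Lᵢ/(AᵢEᵢ) = 425/(1925×27×10³) + 220/(1375×44×10³) + 330/(1850×199×10³) = 1.271×10⁻⁵ mm/N.
So P = 1.46 / 1.271×10⁻⁵ = 114.9 kN, compressive.
σ_{magnesium alloy} = P / A = 114900 / 1375 = 83.55 MPa.

σ ≈ 83.5 MPa (compressive)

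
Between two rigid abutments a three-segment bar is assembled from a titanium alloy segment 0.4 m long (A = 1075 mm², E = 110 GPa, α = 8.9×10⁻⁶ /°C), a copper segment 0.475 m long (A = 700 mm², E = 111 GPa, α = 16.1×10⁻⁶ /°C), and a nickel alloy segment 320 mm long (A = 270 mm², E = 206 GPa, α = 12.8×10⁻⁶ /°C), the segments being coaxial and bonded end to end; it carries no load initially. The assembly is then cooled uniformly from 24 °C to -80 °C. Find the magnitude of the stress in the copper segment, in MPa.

σ ≈ 149 MPa (tensile)

If the supports were absent, the total length change would be Σ αᵢΔT Lᵢ = 8.9×10⁻⁶×104×400 + 16.1×10⁻⁶×104×475 + 12.8×10⁻⁶×104×320 = 1.592 mm.
The rigid supports impose zero overall length change; the single axial force P common to all segments must satisfy P Σ Lᵢ/(AᵢEᵢ) = δ_free.
Σ Lᵢ/(AᵢEᵢ) = 400/(1075×110×10³) + 475/(700×111×10³) + 320/(270×206×10³) = 1.525×10⁻⁵ mm/N.
So P = 1.592 / 1.525×10⁻⁵ = 104.4 kN, tensile.
σ_{copper} = P / A = 104400 / 700 = 149.1 MPa.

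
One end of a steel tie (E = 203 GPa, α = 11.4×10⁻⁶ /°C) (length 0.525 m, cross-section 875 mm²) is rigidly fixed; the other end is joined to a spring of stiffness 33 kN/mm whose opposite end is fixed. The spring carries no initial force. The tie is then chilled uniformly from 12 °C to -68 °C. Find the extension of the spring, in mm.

δ ≈ 0.436 mm

Free thermal contraction: δ_free = αΔT L = 11.4×10⁻⁶ × 80 × 525 = 0.4788 mm.
Let P be the tensile force in the spring. The tie extends elastically by PL/(AE) and the spring stretches by P/k; together these equal δ_free.
So P = δ_free / [L/(AE) + 1/k] = 0.4788 / [ 525/(875×203×10³) + 1/(33×10³) ].
P = 0.4788 / 3.326×10⁻⁵ = 14400 N.
Spring extension = P/k = 14400/(33×10³) = 0.4362 mm.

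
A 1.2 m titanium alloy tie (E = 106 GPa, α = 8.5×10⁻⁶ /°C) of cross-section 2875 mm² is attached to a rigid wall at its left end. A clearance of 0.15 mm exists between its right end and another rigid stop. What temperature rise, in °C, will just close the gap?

Contact occurs when the free expansion equals the gap: αΔT L = 0.15 mm.
ΔT = 0.15 / (8.5×10⁻⁶ × 1200) = 14.71 °C.

ΔT ≈ 14.7 °C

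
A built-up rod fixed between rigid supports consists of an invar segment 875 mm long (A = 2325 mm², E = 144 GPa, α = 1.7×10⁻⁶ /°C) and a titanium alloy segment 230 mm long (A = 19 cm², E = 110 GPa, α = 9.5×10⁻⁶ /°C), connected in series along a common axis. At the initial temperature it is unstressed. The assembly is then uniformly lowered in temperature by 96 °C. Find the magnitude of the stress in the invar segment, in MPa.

Free thermal contraction of the whole bar: Σ αᵢΔT Lᵢ = 1.7×10⁻⁶×96×875 + 9.5×10⁻⁶×96×230 = 0.3526 mm.
Since the ends are fixed, an axial force P builds up, equal in every segment, with P · Σ Lᵢ/(AᵢEᵢ) = δ_free.
Σ Lᵢ/(AᵢEᵢ) = 875/(2325×144×10³) + 230/(1900×110×10³) = 3.714×10⁻⁶ mm/N.
So P = 0.3526 / 3.714×10⁻⁶ = 94.93 kN, tensile.
σ_{invar} = P / A = 94930 / 2325 = 40.83 MPa.

σ ≈ 40.8 MPa (tensile)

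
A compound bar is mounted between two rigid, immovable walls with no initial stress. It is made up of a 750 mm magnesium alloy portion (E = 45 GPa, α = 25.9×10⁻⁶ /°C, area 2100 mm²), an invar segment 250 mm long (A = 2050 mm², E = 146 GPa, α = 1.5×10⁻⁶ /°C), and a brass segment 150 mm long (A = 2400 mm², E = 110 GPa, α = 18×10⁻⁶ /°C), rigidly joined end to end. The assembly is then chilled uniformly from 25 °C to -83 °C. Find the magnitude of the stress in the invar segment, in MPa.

σ ≈ 127 MPa (tensile)

If the supports were absent, the total length change would be Σ αᵢΔT Lᵢ = 25.9×10⁻⁶×108×750 + 1.5×10⁻⁶×108×250 + 18×10⁻⁶×108×150 = 2.43 mm.
Since the ends are fixed, an axial force P builds up, equal in every segment, with P · Σ Lᵢ/(AᵢEᵢ) = δ_free.
The series flexibility is Σ Lᵢ/(AᵢEᵢ) = 750/(2100×45×10³) + 250/(2050×146×10³) + 150/(2400×110×10³) = 9.34×10⁻⁶ mm/N.
Hence P = δ_free / Σ(L/AE) = 2.43/9.34×10⁻⁶ = 260.2 kN (tensile).
σ_{invar} = P / A = 260200 / 2050 = 126.9 MPa.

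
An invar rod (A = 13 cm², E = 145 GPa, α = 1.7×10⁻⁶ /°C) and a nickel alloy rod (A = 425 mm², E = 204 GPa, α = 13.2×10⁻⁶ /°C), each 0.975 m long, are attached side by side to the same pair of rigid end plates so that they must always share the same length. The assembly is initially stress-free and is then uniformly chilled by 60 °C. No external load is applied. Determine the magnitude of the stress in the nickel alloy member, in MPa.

σ ≈ 96.4 MPa (tensile)

Both members must finish at the same length. With the larger α, the nickel alloy tends to over-contract; the plates restrain it, putting the nickel alloy in tension and the invar in compression. With no external load the two internal forces are equal and opposite, magnitude P.
Equating the net (thermal + elastic) strains gives |α₁ − α₂|·ΔT = P·[1/(A₁E₁) + 1/(A₂E₂)].
|α₁ − α₂|·ΔT = 11.5×10⁻⁶ × 60 = 0.00069.
1/(A₁E₁) + 1/(A₂E₂) = 1/(1300×145×10³) + 1/(425×204×10³) = 1.684×10⁻⁸ N⁻¹.
P = 0.00069 / 1.684×10⁻⁸ = 40980 N = 40.98 kN.
σ_{nickel alloy} = P/A₂ = 40980/425 = 96.41 MPa, tensile.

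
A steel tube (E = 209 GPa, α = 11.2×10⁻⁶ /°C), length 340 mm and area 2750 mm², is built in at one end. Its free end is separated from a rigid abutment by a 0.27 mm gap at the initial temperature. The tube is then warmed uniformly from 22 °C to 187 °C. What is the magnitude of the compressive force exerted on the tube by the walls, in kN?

P ≈ 606 kN

Free thermal elongation = αΔT L = 11.2×10⁻⁶ × 165 × 340 = 0.6283 mm.
After closing the 0.27 mm clearance, 0.6283 − 0.27 = 0.3583 mm of expansion remains to be suppressed by the wall.
That suppressed elongation corresponds to σ = E·Δ/L = 209×10³ × 0.3583/340 = 220.3 MPa.
Force on the wall = σA = 220.3 × 2750 mm² = 605.7 kN.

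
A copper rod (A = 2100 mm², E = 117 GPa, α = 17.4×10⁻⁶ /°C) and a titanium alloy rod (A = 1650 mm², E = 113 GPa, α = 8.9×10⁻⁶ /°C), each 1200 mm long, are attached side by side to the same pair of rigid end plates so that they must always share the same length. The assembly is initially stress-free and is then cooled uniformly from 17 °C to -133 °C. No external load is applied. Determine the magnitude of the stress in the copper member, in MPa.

The copper has the larger α, so on cooling it would change length more than the titanium alloy if both were free. The rigid plates force a common final length, so the copper is put into tension and the titanium alloy into compression, with equal and opposite forces P (no external load).
Equating the net (thermal + elastic) strains gives |α₁ − α₂|·ΔT = P·[1/(A₁E₁) + 1/(A₂E₂)].
|α₁ − α₂|·ΔT = 8.5×10⁻⁶ × 150 = 0.001275.
1/(A₁E₁) + 1/(A₂E₂) = 1/(2100×117×10³) + 1/(1650×113×10³) = 9.433×10⁻⁹ N⁻¹.
So P = 0.001275 / 9.433×10⁻⁹ = 135.2 kN.
σ_{copper} = P/A₁ = 135200/2100 = 64.36 MPa, tensile.

σ ≈ 64.4 MPa (tensile)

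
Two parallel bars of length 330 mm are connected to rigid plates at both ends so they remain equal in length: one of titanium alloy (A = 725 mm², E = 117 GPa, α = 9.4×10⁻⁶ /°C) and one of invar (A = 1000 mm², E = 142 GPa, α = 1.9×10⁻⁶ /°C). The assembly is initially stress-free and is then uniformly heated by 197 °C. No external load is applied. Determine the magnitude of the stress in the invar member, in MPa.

The titanium alloy has the larger α, so on heating it would change length more than the invar if both were free. The rigid plates force a common final length, so the titanium alloy is put into compression and the invar into tension, with equal and opposite forces P (no external load).
Compatibility of the two members (thermal + elastic change equal): (α₁ − α₂)ΔT = P·[1/(A₁E₁) + 1/(A₂E₂)].
|α₁ − α₂|·ΔT = 7.5×10⁻⁶ × 197 = 0.001477.
1/(A₁E₁) + 1/(A₂E₂) = 1/(725×117×10³) + 1/(1000×142×10³) = 1.883×10⁻⁸ N⁻¹.
P = 0.001477 / 1.883×10⁻⁸ = 78460 N = 78.46 kN.
σ_{invar} = P/A₂ = 78460/1000 = 78.46 MPa, tensile.

σ ≈ 78.5 MPa (tensile)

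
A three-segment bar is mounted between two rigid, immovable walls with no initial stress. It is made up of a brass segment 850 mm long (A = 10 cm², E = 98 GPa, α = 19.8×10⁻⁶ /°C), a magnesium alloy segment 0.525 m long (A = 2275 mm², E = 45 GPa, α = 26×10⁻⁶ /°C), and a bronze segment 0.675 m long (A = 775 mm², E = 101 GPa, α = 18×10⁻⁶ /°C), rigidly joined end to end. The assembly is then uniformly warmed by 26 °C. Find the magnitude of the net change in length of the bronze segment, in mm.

With the walls removed the bar would change length by δ_free = Σ αᵢΔT Lᵢ = 19.8×10⁻⁶×26×850 + 26×10⁻⁶×26×525 + 18×10⁻⁶×26×675 = 1.108 mm.
The rigid supports impose zero overall length change; the single axial force P common to all segments must satisfy P Σ Lᵢ/(AᵢEᵢ) = δ_free.
Σ Lᵢ/(AᵢEᵢ) = 850/(1000×98×10³) + 525/(2275×45×10³) + 675/(775×101×10³) = 2.243×10⁻⁵ mm/N.
P = 1.108 / 2.243×10⁻⁵ = 49430 N = 49.43 kN, compressive.
For the bronze segment, free thermal change = 18×10⁻⁶×26×675 = 0.3159 mm and elastic change from P = 49430×675/(775×101×10³) = 0.4262 mm; these oppose, so the net change is 0.11 mm (segment shortens).

|ΔL| ≈ 0.11 mm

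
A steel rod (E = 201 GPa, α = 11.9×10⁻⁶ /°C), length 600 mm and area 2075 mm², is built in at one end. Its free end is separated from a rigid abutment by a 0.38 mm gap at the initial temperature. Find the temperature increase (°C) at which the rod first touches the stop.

ΔT ≈ 53.2 °C

Contact occurs when the free expansion equals the gap: αΔT L = 0.38 mm.
ΔT = 0.38 / (11.9×10⁻⁶ × 600) = 53.22 °C.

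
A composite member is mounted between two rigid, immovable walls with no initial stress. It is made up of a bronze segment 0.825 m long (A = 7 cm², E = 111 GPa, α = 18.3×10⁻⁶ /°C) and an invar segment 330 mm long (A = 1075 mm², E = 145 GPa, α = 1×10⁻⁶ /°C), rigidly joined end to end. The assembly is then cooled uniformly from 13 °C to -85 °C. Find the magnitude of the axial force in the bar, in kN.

P ≈ 119 kN (tensile)

Free thermal contraction of the whole bar: Σ αᵢΔT Lᵢ = 18.3×10⁻⁶×98×825 + 1×10⁻⁶×98×330 = 1.512 mm.
Since the ends are fixed, an axial force P builds up, equal in every segment, with P · Σ Lᵢ/(AᵢEᵢ) = δ_free.
The series flexibility is Σ Lᵢ/(AᵢEᵢ) = 825/(700×111×10³) + 330/(1075×145×10³) = 1.273×10⁻⁵ mm/N.
P = 1.512 / 1.273×10⁻⁵ = 118700 N = 118.7 kN, tensile.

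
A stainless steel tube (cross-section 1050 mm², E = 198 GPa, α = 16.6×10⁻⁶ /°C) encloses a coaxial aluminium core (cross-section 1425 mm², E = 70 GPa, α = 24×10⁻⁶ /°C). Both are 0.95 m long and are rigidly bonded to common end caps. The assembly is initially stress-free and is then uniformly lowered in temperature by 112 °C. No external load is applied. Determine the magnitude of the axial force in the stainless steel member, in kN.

The aluminium has the larger α, so on cooling it would change length more than the stainless steel if both were free. The rigid plates force a common final length, so the aluminium is put into tension and the stainless steel into compression, with equal and opposite forces P (no external load).
Compatibility of the two members (thermal + elastic change equal): (α₁ − α₂)ΔT = P·[1/(A₁E₁) + 1/(A₂E₂)].
|α₁ − α₂|·ΔT = 7.4×10⁻⁶ × 112 = 0.0008288.
1/(A₁E₁) + 1/(A₂E₂) = 1/(1050×198×10³) + 1/(1425×70×10³) = 1.484×10⁻⁸ N⁻¹.
P = 0.0008288 / 1.484×10⁻⁸ = 55870 N = 55.87 kN.

P ≈ 55.9 kN (compressive in the stainless steel)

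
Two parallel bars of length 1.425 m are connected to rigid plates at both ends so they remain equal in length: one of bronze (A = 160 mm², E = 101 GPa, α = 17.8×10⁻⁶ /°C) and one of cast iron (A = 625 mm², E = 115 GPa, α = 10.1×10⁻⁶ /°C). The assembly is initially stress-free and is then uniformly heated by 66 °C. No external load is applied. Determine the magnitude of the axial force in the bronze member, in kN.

P ≈ 6.7 kN (compressive in the bronze)

The bronze has the larger α, so on heating it would change length more than the cast iron if both were free. The rigid plates force a common final length, so the bronze is put into compression and the cast iron into tension, with equal and opposite forces P (no external load).
Compatibility of the two members (thermal + elastic change equal): (α₁ − α₂)ΔT = P·[1/(A₁E₁) + 1/(A₂E₂)].
|α₁ − α₂|·ΔT = 7.7×10⁻⁶ × 66 = 0.0005082.
1/(A₁E₁) + 1/(A₂E₂) = 1/(160×101×10³) + 1/(625×115×10³) = 7.579×10⁻⁸ N⁻¹.
P = 0.0005082 / 7.579×10⁻⁸ = 6705 N = 6.705 kN.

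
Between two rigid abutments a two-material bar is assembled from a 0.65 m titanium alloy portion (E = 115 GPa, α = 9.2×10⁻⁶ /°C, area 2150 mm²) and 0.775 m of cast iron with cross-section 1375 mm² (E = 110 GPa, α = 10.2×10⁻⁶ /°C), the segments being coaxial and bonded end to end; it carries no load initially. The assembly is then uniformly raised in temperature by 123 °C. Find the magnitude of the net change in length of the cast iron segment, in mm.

|ΔL| ≈ 0.156 mm

With the walls removed the bar would change length by δ_free = Σ αᵢΔT Lᵢ = 9.2×10⁻⁶×123×650 + 10.2×10⁻⁶×123×775 = 1.708 mm.
The walls prevent any net length change, so an axial force P (same in every segment) develops. Compatibility: P · Σ Lᵢ/(AᵢEᵢ) = δ_free.
The series flexibility is Σ Lᵢ/(AᵢEᵢ) = 650/(2150×115×10³) + 775/(1375×110×10³) = 7.753×10⁻⁶ mm/N.
So P = 1.708 / 7.753×10⁻⁶ = 220.3 kN, compressive.
For the cast iron segment, free thermal change = 10.2×10⁻⁶×123×775 = 0.9723 mm and elastic change from P = 220300×775/(1375×110×10³) = 1.129 mm; these oppose, so the net change is 0.156 mm (segment shortens).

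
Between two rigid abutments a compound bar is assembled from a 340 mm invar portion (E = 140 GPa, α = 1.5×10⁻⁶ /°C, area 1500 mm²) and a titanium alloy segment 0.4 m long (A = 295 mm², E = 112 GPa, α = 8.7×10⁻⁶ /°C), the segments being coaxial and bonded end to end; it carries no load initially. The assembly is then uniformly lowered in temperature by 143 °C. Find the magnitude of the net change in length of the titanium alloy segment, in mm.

|ΔL| ≈ 0.00563 mm

If the supports were absent, the total length change would be Σ αᵢΔT Lᵢ = 1.5×10⁻⁶×143×340 + 8.7×10⁻⁶×143×400 = 0.5706 mm.
The rigid supports impose zero overall length change; the single axial force P common to all segments must satisfy P Σ Lᵢ/(AᵢEᵢ) = δ_free.
Σ Lᵢ/(AᵢEᵢ) = 340/(1500×140×10³) + 400/(295×112×10³) = 1.373×10⁻⁵ mm/N.
P = 0.5706 / 1.373×10⁻⁵ = 41570 N = 41.57 kN, tensile.
For the titanium alloy segment, free thermal change = 8.7×10⁻⁶×143×400 = 0.4976 mm and elastic change from P = 41570×400/(295×112×10³) = 0.5033 mm; these oppose, so the net change is 0.00563 mm (segment lengthens).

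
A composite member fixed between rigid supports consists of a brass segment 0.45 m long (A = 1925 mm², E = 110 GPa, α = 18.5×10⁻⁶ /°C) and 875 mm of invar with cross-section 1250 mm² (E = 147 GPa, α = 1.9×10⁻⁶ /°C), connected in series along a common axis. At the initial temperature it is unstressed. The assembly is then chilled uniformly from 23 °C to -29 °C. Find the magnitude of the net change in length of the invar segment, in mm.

|ΔL| ≈ 0.273 mm

With the walls removed the bar would change length by δ_free = Σ αᵢΔT Lᵢ = 18.5×10⁻⁶×52×450 + 1.9×10⁻⁶×52×875 = 0.5193 mm.
The rigid supports impose zero overall length change; the single axial force P common to all segments must satisfy P Σ Lᵢ/(AᵢEᵢ) = δ_free.
The series flexibility is Σ Lᵢ/(AᵢEᵢ) = 450/(1925×110×10³) + 875/(1250×147×10³) = 6.887×10⁻⁶ mm/N.
Hence P = δ_free / Σ(L/AE) = 0.5193/6.887×10⁻⁶ = 75.41 kN (tensile).
For the invar segment, free thermal change = 1.9×10⁻⁶×52×875 = 0.08645 mm and elastic change from P = 75410×875/(1250×147×10³) = 0.3591 mm; these oppose, so the net change is 0.273 mm (segment lengthens).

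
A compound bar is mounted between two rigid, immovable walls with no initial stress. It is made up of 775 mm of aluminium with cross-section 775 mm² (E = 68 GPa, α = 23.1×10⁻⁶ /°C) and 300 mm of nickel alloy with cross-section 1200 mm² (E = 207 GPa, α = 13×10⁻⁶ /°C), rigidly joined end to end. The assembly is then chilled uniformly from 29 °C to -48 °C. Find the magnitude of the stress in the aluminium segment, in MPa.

σ ≈ 136 MPa (tensile)

If the supports were absent, the total length change would be Σ αᵢΔT Lᵢ = 23.1×10⁻⁶×77×775 + 13×10⁻⁶×77×300 = 1.679 mm.
The rigid supports impose zero overall length change; the single axial force P common to all segments must satisfy P Σ Lᵢ/(AᵢEᵢ) = δ_free.
The series flexibility is Σ Lᵢ/(AᵢEᵢ) = 775/(775×68×10³) + 300/(1200×207×10³) = 1.591×10⁻⁵ mm/N.
Hence P = δ_free / Σ(L/AE) = 1.679/1.591×10⁻⁵ = 105.5 kN (tensile).
σ_{aluminium} = P / A = 105500 / 775 = 136.1 MPa.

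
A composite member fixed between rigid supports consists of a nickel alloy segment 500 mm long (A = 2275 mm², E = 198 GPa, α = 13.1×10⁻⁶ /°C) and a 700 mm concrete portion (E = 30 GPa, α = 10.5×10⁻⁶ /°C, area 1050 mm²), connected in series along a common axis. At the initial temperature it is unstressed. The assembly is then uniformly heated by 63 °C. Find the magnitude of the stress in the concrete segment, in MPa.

If the supports were absent, the total length change would be Σ αᵢΔT Lᵢ = 13.1×10⁻⁶×63×500 + 10.5×10⁻⁶×63×700 = 0.8757 mm.
The walls prevent any net length change, so an axial force P (same in every segment) develops. Compatibility: P · Σ Lᵢ/(AᵢEᵢ) = δ_free.
Σ Lᵢ/(AᵢEᵢ) = 500/(2275×198×10³) + 700/(1050×30×10³) = 2.333×10⁻⁵ mm/N.
So P = 0.8757 / 2.333×10⁻⁵ = 37.53 kN, compressive.
σ_{concrete} = P / A = 37530 / 1050 = 35.74 MPa.

σ ≈ 35.7 MPa (compressive)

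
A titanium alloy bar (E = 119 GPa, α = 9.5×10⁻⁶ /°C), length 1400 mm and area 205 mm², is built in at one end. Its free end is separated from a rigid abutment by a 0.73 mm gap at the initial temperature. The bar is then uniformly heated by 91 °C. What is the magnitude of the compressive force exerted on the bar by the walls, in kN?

Free thermal elongation = αΔT L = 9.5×10⁻⁶ × 91 × 1400 = 1.21 mm.
After closing the 0.73 mm clearance, 1.21 − 0.73 = 0.4803 mm of expansion remains to be suppressed by the wall.
Compatibility: PL/(AE) = 0.4803 mm, so σ = P/A = E × (0.4803/1400) = 40.83 MPa.
P = σA = 40.83 × 205 = 8.369 kN.

P ≈ 8.37 kN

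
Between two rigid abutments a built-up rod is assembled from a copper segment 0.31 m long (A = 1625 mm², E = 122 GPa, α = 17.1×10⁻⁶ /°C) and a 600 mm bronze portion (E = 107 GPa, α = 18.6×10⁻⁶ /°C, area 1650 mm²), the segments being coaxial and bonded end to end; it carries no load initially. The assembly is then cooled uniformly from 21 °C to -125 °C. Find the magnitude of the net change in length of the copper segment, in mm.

Free thermal contraction of the whole bar: Σ αᵢΔT Lᵢ = 17.1×10⁻⁶×146×310 + 18.6×10⁻⁶×146×600 = 2.403 mm.
The walls prevent any net length change, so an axial force P (same in every segment) develops. Compatibility: P · Σ Lᵢ/(AᵢEᵢ) = δ_free.
The series flexibility is Σ Lᵢ/(AᵢEᵢ) = 310/(1625×122×10³) + 600/(1650×107×10³) = 4.962×10⁻⁶ mm/N.
P = 2.403 / 4.962×10⁻⁶ = 484300 N = 484.3 kN, tensile.
For the copper segment, free thermal change = 17.1×10⁻⁶×146×310 = 0.7739 mm and elastic change from P = 484300×310/(1625×122×10³) = 0.7573 mm; these oppose, so the net change is 0.0166 mm (segment shortens).

|ΔL| ≈ 0.0166 mm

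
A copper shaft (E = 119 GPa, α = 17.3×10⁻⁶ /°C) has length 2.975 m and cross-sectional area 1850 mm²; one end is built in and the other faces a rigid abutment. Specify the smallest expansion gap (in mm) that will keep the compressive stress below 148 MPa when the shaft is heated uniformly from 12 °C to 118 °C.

Free expansion if unrestrained: δ_free = αΔT L = 17.3×10⁻⁶ × 106 × 2975 = 5.456 mm.
At the allowable stress the elastic shortening the wall may impose is σL/E = 148 × 2975 / (119×10³) = 3.7 mm.
So the gap has to take up the difference, g_min = δ_free − σL/E = 5.456 − 3.7 = 1.756 mm.

g ≈ 1.76 mm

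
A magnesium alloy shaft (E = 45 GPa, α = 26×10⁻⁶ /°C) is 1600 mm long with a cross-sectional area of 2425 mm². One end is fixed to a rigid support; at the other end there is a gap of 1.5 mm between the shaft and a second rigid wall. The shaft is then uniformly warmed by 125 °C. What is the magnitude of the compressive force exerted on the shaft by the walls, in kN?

P ≈ 252 kN

Unrestrained expansion: δ_free = αΔT L = 26×10⁻⁶ × 125 × 1600 = 5.2 mm.
This exceeds the 1.5 mm gap, so the wall pushes back. The portion of expansion that must be recovered elastically is δ_free − gap = 5.2 − 1.5 = 3.7 mm.
Compatibility: PL/(AE) = 3.7 mm, so σ = P/A = E × (3.7/1600) = 104.1 MPa.
Force on the wall = σA = 104.1 × 2425 mm² = 252.4 kN.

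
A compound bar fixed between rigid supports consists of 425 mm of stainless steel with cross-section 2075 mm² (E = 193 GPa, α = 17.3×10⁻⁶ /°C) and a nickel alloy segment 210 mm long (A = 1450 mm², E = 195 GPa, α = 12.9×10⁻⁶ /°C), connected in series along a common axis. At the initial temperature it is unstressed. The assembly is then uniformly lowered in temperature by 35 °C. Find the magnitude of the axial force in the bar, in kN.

P ≈ 195 kN (tensile)

Free thermal contraction of the whole bar: Σ αᵢΔT Lᵢ = 17.3×10⁻⁶×35×425 + 12.9×10⁻⁶×35×210 = 0.3522 mm.
Since the ends are fixed, an axial force P builds up, equal in every segment, with P · Σ Lᵢ/(AᵢEᵢ) = δ_free.
Σ Lᵢ/(AᵢEᵢ) = 425/(2075×193×10³) + 210/(1450×195×10³) = 1.804×10⁻⁶ mm/N.
Hence P = δ_free / Σ(L/AE) = 0.3522/1.804×10⁻⁶ = 195.2 kN (tensile).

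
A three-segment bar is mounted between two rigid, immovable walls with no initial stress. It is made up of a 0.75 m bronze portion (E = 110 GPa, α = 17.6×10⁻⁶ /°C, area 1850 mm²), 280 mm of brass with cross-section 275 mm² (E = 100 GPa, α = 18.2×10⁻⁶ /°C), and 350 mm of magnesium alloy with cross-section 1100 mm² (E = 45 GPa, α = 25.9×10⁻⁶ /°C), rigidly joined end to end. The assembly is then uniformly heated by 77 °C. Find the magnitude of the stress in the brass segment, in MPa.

If the supports were absent, the total length change would be Σ αᵢΔT Lᵢ = 17.6×10⁻⁶×77×750 + 18.2×10⁻⁶×77×280 + 25.9×10⁻⁶×77×350 = 2.107 mm.
The rigid supports impose zero overall length change; the single axial force P common to all segments must satisfy P Σ Lᵢ/(AᵢEᵢ) = δ_free.
The series flexibility is Σ Lᵢ/(AᵢEᵢ) = 750/(1850×110×10³) + 280/(275×100×10³) + 350/(1100×45×10³) = 2.094×10⁻⁵ mm/N.
So P = 2.107 / 2.094×10⁻⁵ = 100.6 kN, compressive.
σ_{brass} = P / A = 100600 / 275 = 365.9 MPa.

σ ≈ 366 MPa (compressive)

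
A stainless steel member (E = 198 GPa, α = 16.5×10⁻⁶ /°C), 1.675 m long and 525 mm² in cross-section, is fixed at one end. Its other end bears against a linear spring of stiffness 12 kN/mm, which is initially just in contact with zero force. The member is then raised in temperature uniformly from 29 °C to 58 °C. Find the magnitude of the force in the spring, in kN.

If the spring were absent the member would lengthen by αΔT L = 16.5×10⁻⁶ × 29 × 1675 = 0.8015 mm.
Let P be the compressive force at the spring. The member shortens elastically by PL/(AE) and the spring compresses by P/k; together these equal δ_free.
P [ L/(AE) + 1/k ] = δ_free → P [ 1675/(525×198×10³) + 1/(12×10³) ] = 0.8015.
P = 0.8015 / 9.945×10⁻⁵ = 8059 N.

P ≈ 8.06 kN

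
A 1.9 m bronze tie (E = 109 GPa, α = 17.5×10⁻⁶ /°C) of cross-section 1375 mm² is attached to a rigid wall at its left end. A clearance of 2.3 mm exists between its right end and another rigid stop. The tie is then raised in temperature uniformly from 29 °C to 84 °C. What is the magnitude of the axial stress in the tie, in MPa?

Unrestrained expansion: δ_free = αΔT L = 17.5×10⁻⁶ × 55 × 1900 = 1.829 mm.
Since δ_free = 1.83 mm is less than the 2.3 mm gap, the tie never touches the wall. No axial force develops.

σ ≈ 0 MPa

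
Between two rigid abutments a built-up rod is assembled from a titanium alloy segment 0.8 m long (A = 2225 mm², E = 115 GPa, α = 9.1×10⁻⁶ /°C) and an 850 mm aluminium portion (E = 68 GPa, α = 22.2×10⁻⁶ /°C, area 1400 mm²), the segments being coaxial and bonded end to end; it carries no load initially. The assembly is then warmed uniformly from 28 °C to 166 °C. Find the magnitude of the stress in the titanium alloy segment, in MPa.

If the supports were absent, the total length change would be Σ αᵢΔT Lᵢ = 9.1×10⁻⁶×138×800 + 22.2×10⁻⁶×138×850 = 3.609 mm.
The rigid supports impose zero overall length change; the single axial force P common to all segments must satisfy P Σ Lᵢ/(AᵢEᵢ) = δ_free.
Σ Lᵢ/(AᵢEᵢ) = 800/(2225×115×10³) + 850/(1400×68×10³) = 1.206×10⁻⁵ mm/N.
So P = 3.609 / 1.206×10⁻⁵ = 299.4 kN, compressive.
σ_{titanium alloy} = P / A = 299400 / 2225 = 134.5 MPa.

σ ≈ 135 MPa (compressive)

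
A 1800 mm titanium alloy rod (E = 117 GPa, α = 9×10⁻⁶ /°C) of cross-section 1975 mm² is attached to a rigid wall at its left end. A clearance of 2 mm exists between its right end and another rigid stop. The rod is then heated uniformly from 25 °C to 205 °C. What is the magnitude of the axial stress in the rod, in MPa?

If the wall were absent the rod would grow by αΔT L = 9×10⁻⁶ × 180 × 1800 = 2.916 mm.
After closing the 2 mm clearance, 2.916 − 2 = 0.916 mm of expansion remains to be suppressed by the wall.
Compatibility: PL/(AE) = 0.916 mm, so σ = P/A = E × (0.916/1800) = 59.54 MPa.

σ ≈ 59.5 MPa (compressive)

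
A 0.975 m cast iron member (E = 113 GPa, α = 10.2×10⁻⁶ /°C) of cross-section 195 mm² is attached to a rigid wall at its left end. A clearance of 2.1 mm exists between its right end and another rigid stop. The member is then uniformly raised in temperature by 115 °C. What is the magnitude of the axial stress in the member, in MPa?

If the wall were absent the member would grow by αΔT L = 10.2×10⁻⁶ × 115 × 975 = 1.144 mm.
This is smaller than the 2.1 mm clearance, so the member expands freely without reaching the stop — the stress is zero.

σ ≈ 0 MPa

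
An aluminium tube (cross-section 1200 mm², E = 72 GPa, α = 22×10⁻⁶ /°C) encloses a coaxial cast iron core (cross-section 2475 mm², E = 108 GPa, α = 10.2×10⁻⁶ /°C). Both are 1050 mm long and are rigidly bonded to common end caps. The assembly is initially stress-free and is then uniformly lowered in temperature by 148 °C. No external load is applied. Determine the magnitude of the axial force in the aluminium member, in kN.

The aluminium has the larger α, so on cooling it would change length more than the cast iron if both were free. The rigid plates force a common final length, so the aluminium is put into tension and the cast iron into compression, with equal and opposite forces P (no external load).
Equating the net (thermal + elastic) strains gives |α₁ − α₂|·ΔT = P·[1/(A₁E₁) + 1/(A₂E₂)].
|α₁ − α₂|·ΔT = 11.8×10⁻⁶ × 148 = 0.001746.
1/(A₁E₁) + 1/(A₂E₂) = 1/(1200×72×10³) + 1/(2475×108×10³) = 1.532×10⁻⁸ N⁻¹.
P = 0.001746 / 1.532×10⁻⁸ = 114000 N = 114 kN.

P ≈ 114 kN (tensile in the aluminium)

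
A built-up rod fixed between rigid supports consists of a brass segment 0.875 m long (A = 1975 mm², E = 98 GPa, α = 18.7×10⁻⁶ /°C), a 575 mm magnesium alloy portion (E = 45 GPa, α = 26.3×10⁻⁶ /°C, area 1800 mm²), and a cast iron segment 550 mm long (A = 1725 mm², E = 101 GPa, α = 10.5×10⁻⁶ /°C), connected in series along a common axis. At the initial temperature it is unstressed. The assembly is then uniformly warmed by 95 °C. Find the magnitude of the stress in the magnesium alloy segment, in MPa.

σ ≈ 133 MPa (compressive)

If the supports were absent, the total length change would be Σ αᵢΔT Lᵢ = 18.7×10⁻⁶×95×875 + 26.3×10⁻⁶×95×575 + 10.5×10⁻⁶×95×550 = 3.54 mm.
Since the ends are fixed, an axial force P builds up, equal in every segment, with P · Σ Lᵢ/(AᵢEᵢ) = δ_free.
Σ Lᵢ/(AᵢEᵢ) = 875/(1975×98×10³) + 575/(1800×45×10³) + 550/(1725×101×10³) = 1.478×10⁻⁵ mm/N.
P = 3.54 / 1.478×10⁻⁵ = 239600 N = 239.6 kN, compressive.
σ_{magnesium alloy} = P / A = 239600 / 1800 = 133.1 MPa.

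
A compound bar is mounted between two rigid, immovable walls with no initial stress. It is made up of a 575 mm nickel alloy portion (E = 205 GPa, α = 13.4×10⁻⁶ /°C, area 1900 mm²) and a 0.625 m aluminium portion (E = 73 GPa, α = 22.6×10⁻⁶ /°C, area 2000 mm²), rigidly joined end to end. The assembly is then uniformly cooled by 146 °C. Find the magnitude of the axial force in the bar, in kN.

P ≈ 554 kN (tensile)

Free thermal contraction of the whole bar: Σ αᵢΔT Lᵢ = 13.4×10⁻⁶×146×575 + 22.6×10⁻⁶×146×625 = 3.187 mm.
Since the ends are fixed, an axial force P builds up, equal in every segment, with P · Σ Lᵢ/(AᵢEᵢ) = δ_free.
Σ Lᵢ/(AᵢEᵢ) = 575/(1900×205×10³) + 625/(2000×73×10³) = 5.757×10⁻⁶ mm/N.
P = 3.187 / 5.757×10⁻⁶ = 553600 N = 553.6 kN, tensile.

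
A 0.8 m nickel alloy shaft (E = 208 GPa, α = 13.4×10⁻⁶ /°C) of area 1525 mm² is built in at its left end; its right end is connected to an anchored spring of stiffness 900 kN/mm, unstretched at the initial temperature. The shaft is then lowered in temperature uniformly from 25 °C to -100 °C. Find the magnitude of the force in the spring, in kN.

P ≈ 369 kN

If the spring were absent the shaft would shorten by αΔT L = 13.4×10⁻⁶ × 125 × 800 = 1.34 mm.
Let P be the tensile force in the spring. The shaft extends elastically by PL/(AE) and the spring stretches by P/k; together these equal δ_free.
P [ L/(AE) + 1/k ] = δ_free → P [ 800/(1525×208×10³) + 1/(900×10³) ] = 1.34.
P = 1.34 / 3.633×10⁻⁶ = 368800 N.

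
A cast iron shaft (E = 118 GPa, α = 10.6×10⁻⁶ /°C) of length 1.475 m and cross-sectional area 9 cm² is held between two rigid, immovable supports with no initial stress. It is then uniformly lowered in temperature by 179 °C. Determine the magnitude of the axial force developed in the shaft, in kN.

P ≈ 202 kN (tensile)

Full restraint means ε = 0, so the stress is σ = EαΔT = 118×10³ × 10.6×10⁻⁶ × 179 = 223.9 MPa.
Then P = σA = 223.9 × 900 mm² = 201.5 kN, tensile.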